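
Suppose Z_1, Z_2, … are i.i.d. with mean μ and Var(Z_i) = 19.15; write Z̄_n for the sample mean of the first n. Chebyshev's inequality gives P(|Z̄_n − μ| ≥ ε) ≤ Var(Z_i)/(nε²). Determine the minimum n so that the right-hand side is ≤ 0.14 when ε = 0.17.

4734

Require 19.15/(n·0.17²) ≤ 0.14, i.e. n ≥ 19.15/(0.14·0.17²) = 4733.070.
The smallest integer n is 4734.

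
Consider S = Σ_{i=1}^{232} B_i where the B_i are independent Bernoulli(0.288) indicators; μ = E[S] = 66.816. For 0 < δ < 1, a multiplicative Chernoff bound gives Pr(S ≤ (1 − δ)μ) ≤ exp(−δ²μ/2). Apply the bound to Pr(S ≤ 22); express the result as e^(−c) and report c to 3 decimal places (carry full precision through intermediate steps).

Write 22 = (1 − δ)μ, so δ = 1 − 22/66.816 = 0.6707375…
Then the exponent is δ²μ/2 = (μ − 22)²/(2μ) = 15.029887.

15.030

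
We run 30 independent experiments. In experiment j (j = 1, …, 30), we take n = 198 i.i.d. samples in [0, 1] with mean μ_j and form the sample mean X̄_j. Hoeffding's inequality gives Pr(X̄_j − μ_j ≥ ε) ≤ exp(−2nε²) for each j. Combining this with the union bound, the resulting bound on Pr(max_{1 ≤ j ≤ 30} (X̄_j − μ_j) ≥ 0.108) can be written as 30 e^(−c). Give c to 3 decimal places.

4.619

Union bound over the 30 events: Pr(max_{1 ≤ j ≤ 30} (X̄_j − μ_j) ≥ 0.108) ≤ 30·exp(−2nε²) = 30 exp(−2·198·0.108²).
So c = 2·198·0.108² = 4.6189.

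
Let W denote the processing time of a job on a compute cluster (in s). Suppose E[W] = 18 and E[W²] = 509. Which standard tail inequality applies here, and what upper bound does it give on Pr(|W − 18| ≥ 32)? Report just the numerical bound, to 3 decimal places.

0.181

The first two moments determine the variance, so Chebyshev's inequality is the sharpest standard bound available.
Var(W) = E[W²] − (E[W])² = 509 − 324 = 185.
Chebyshev's inequality: Pr(|W − μ| ≥ t) ≤ Var(W)/t² = 185/1024 = 0.1807.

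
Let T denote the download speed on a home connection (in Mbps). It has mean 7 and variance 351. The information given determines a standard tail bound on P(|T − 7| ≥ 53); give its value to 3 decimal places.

0.125

Mean and variance are known, so Chebyshev's inequality applies.
Chebyshev: P(|T − μ| ≥ t) ≤ Var(T)/t².
Bound = 351 / 2809 = 0.1250.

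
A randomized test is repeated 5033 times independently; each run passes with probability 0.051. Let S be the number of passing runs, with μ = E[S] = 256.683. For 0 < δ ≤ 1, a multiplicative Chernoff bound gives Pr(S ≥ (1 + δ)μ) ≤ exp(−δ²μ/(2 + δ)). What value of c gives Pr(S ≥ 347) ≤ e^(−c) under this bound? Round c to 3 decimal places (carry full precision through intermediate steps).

13.512

Write 347 = (1 + δ)μ, so δ = 347/256.683 − 1 = 0.351862…
Then the exponent is δ²μ/(2 + δ) = (347 − μ)² / (μ·(2 + δ)) = 13.512324.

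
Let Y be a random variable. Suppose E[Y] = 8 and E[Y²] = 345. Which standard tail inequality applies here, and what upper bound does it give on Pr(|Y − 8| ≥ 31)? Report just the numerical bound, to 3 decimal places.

The first two moments determine the variance, so Chebyshev's inequality is the sharpest standard bound available.
Var(Y) = E[Y²] − (E[Y])² = 345 − 64 = 281.
Chebyshev's inequality: Pr(|Y − μ| ≥ t) ≤ Var(Y)/t² = 281/961 = 0.2924.

0.292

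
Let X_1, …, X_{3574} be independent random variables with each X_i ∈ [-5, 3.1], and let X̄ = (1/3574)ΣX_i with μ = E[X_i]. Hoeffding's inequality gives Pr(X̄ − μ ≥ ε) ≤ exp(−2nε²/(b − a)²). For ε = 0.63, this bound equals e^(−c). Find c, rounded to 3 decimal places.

43.241

c = 2nε²/(b − a)² = 2·3574·0.63² / 8.1² = 43.2410.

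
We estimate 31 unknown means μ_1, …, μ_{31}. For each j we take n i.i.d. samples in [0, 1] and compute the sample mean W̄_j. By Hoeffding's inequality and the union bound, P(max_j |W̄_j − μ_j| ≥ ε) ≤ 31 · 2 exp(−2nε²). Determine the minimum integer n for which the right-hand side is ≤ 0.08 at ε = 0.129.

200

Need 2·31·exp(−2nε²) ≤ 0.08, i.e. exp(−2nε²) ≤ 0.08/62.
So 2nε² ≥ ln(62/0.08) = 6.652863.
Hence n ≥ 6.652863/(2·0.129²) = 199.894.
The smallest integer n is 200.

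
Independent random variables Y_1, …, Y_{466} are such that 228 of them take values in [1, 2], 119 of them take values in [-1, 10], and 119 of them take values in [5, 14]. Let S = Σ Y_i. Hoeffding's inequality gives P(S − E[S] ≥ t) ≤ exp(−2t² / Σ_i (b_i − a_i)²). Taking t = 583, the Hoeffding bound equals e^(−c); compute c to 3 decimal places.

28.014

Σ(b_i − a_i)² = 228·1² + 119·11² + 119·9² = 24266.
c = 2t² / 24266 = 2·583² / 24266 = 28.0136.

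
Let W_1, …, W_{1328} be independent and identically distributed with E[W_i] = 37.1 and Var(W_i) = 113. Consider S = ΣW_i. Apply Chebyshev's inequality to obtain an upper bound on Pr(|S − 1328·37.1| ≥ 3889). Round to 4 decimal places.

0.0099

Var(S) = n·Var(W_i) = 1328·113 = 150064.
Chebyshev: Pr(|S − 1328·37.1| ≥ 3889) ≤ Var(S)/3889² = 150064/15124321 = 0.0099.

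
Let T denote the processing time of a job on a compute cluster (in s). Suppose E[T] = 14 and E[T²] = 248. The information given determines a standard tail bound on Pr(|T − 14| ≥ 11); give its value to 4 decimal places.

The first two moments determine the variance, so Chebyshev's inequality is the sharpest standard bound available.
Var(T) = E[T²] − (E[T])² = 248 − 196 = 52.
Chebyshev's inequality: Pr(|T − μ| ≥ t) ≤ Var(T)/t² = 52/121 = 0.4298.

0.4298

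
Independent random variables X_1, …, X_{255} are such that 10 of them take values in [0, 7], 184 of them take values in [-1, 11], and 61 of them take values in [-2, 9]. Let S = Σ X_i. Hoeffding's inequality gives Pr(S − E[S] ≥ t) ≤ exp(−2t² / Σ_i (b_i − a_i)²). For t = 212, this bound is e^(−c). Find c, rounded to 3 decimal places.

2.616

Σ(b_i − a_i)² = 10·7² + 184·12² + 61·11² = 34367.
c = 2t² / 34367 = 2·212² / 34367 = 2.6155.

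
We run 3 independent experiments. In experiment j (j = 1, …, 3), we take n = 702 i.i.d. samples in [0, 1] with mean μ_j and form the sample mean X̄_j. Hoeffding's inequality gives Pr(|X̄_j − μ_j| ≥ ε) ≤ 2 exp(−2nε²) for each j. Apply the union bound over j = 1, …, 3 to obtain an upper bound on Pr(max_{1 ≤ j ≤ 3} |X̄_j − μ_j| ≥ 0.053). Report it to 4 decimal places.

Per-experiment Hoeffding bound: 2·exp(−2·702·0.053²) = 2·exp(−3.94384) = 0.038748.
Union bound over 3 events: 3·0.038748 = 0.11624.

0.1162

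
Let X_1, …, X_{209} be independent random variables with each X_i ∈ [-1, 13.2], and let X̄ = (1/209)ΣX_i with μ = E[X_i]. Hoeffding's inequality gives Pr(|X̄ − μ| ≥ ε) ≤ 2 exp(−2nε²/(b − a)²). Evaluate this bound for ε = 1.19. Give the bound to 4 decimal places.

Exponent: 2nε²/(b − a)² = 2·209·1.19² / 14.2² = 2.93558.
Bound = 2·exp(−2.93558) = 0.10620.

0.1062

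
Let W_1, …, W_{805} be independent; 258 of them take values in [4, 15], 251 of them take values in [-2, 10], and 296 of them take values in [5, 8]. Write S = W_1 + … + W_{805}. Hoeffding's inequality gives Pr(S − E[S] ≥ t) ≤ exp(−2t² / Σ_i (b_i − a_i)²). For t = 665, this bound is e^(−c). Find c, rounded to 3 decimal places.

12.630

Σ(b_i − a_i)² = 258·11² + 251·12² + 296·3² = 70026.
c = 2t² / 70026 = 2·665² / 70026 = 12.6303.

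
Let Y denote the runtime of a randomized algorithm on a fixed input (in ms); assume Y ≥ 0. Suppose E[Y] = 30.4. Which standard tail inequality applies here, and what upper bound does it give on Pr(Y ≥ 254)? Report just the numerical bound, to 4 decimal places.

0.1197

Only the mean of a non-negative variable is known, so Markov's inequality is the applicable tail bound.
Markov's inequality: for a non-negative random variable, Pr(Y ≥ a) ≤ E[Y]/a.
Here E[Y] = 30.4 and a = 254, so the bound is 30.4/254 = 0.1197.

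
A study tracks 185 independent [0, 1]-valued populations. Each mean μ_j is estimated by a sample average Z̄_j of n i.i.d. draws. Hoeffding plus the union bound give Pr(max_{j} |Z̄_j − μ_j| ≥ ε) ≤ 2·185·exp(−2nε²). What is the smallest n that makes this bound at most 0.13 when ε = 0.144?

Need 2·185·exp(−2nε²) ≤ 0.13, i.e. exp(−2nε²) ≤ 0.13/370.
So 2nε² ≥ ln(370/0.13) = 7.953724.
Hence n ≥ 7.953724/(2·0.144²) = 191.785.
The smallest integer n is 192.

192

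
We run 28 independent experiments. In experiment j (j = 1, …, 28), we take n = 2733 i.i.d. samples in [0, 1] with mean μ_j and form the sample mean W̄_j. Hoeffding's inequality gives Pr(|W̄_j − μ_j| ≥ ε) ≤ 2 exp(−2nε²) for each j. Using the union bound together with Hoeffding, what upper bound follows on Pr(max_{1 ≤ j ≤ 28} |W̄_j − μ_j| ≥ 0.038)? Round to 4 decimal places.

Per-experiment Hoeffding bound: 2·exp(−2·2733·0.038²) = 2·exp(−7.89290) = 0.00074677.
Union bound over 28 events: 28·0.00074677 = 0.02091.

0.0209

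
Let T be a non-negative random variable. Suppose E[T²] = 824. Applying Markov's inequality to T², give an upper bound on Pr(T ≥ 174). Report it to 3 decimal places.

Since T ≥ 0, the event {T ≥ 174} is the same as {T² ≥ 30276}.
Markov's inequality applied to T² gives Pr(T² ≥ 30276) ≤ E[T²]/30276 = 824/30276 = 0.0272.

0.027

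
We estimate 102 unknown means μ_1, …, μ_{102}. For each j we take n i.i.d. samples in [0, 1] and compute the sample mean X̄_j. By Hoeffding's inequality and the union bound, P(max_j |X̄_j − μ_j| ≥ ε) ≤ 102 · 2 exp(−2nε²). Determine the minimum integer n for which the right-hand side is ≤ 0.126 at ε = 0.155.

154

Need 2·102·exp(−2nε²) ≤ 0.126, i.e. exp(−2nε²) ≤ 0.126/204.
So 2nε² ≥ ln(204/0.126) = 7.389593.
Hence n ≥ 7.389593/(2·0.155²) = 153.790.
The smallest integer n is 154.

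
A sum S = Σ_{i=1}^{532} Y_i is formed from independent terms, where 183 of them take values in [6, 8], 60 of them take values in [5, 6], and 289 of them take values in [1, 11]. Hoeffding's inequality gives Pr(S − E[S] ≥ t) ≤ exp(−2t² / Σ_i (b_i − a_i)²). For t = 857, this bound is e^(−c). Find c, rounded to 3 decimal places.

49.471

Σ(b_i − a_i)² = 183·2² + 60·1² + 289·10² = 29692.
c = 2t² / 29692 = 2·857² / 29692 = 49.4712.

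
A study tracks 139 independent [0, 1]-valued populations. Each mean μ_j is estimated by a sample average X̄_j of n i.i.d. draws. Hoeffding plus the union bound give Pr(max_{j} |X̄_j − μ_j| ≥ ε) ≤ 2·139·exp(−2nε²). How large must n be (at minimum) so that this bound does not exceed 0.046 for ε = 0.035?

3554

Need 2·139·exp(−2nε²) ≤ 0.046, i.e. exp(−2nε²) ≤ 0.046/278.
So 2nε² ≥ ln(278/0.046) = 8.706735.
Hence n ≥ 8.706735/(2·0.035²) = 3553.769.
The smallest integer n is 3554.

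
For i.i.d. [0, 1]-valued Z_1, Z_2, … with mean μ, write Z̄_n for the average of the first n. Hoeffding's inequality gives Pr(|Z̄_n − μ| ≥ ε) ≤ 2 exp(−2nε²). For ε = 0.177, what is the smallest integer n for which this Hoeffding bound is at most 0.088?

Require 2·exp(−2nε²) ≤ 0.088, i.e. 2nε² ≥ ln(2/0.088) = 3.123566.
So n ≥ 3.123566 / (2·0.177²) = 49.851.
The smallest integer n is 50.

50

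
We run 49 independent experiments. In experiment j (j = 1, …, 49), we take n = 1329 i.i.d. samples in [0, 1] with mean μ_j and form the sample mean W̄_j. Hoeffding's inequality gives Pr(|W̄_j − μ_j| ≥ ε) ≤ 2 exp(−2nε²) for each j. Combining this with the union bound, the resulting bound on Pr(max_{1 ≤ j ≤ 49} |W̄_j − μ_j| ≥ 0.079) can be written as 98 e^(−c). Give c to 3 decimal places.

Union bound over the 49 events: Pr(max_{1 ≤ j ≤ 49} |W̄_j − μ_j| ≥ 0.079) ≤ 49·2·exp(−2nε²) = 98 exp(−2·1329·0.079²).
So c = 2·1329·0.079² = 16.5886.

16.589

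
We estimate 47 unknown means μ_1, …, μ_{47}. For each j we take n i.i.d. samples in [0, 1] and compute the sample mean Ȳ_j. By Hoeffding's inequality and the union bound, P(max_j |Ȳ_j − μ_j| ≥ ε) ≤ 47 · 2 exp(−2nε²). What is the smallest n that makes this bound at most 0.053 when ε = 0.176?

Need 2·47·exp(−2nε²) ≤ 0.053, i.e. exp(−2nε²) ≤ 0.053/94.
So 2nε² ≥ ln(94/0.053) = 7.480758.
Hence n ≥ 7.480758/(2·0.176²) = 120.751.
The smallest integer n is 121.

121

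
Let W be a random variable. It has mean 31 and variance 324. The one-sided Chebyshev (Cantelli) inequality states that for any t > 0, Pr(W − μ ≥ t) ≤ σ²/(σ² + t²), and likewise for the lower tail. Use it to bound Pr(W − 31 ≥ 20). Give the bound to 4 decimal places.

Here σ² = 324 and t = 20, so σ² + t² = 724.
Cantelli's bound: 324/724 = 0.4475.

0.4475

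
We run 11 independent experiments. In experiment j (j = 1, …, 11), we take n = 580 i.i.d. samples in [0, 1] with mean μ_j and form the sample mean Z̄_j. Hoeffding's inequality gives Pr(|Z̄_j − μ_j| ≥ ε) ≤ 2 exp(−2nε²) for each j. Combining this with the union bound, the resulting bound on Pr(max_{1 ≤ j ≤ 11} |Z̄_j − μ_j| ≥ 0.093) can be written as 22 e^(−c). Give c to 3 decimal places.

Union bound over the 11 events: Pr(max_{1 ≤ j ≤ 11} |Z̄_j − μ_j| ≥ 0.093) ≤ 11·2·exp(−2nε²) = 22 exp(−2·580·0.093²).
So c = 2·580·0.093² = 10.0328.

10.033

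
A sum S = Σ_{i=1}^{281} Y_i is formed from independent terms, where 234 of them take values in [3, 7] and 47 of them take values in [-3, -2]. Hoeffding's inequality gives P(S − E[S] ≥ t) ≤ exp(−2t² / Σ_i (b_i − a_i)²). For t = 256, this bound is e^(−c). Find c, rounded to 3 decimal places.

Σ(b_i − a_i)² = 234·4² + 47·1² = 3791.
c = 2t² / 3791 = 2·256² / 3791 = 34.5745.

34.575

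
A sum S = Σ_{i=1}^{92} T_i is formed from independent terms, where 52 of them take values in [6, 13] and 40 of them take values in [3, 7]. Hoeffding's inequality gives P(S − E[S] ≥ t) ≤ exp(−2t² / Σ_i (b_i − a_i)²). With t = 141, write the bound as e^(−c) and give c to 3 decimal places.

12.472

Σ(b_i − a_i)² = 52·7² + 40·4² = 3188.
c = 2t² / 3188 = 2·141² / 3188 = 12.4724.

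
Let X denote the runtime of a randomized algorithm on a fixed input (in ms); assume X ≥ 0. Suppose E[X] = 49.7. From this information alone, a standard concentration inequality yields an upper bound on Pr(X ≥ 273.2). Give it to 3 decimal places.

0.182

Only the mean of a non-negative variable is known, so Markov's inequality is the applicable tail bound.
Markov's inequality: for a non-negative random variable, Pr(X ≥ a) ≤ E[X]/a.
Here E[X] = 49.7 and a = 273.2, so the bound is 49.7/273.2 = 0.1819.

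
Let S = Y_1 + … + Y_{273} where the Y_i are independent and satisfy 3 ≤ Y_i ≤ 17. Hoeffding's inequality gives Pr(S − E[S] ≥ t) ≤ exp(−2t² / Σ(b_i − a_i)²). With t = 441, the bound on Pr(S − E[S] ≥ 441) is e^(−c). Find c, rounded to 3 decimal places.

7.269

Σ(b_i − a_i)² = 273·(14)² = 53508.
c = 2t²/53508 = 2·441²/53508 = 7.2692.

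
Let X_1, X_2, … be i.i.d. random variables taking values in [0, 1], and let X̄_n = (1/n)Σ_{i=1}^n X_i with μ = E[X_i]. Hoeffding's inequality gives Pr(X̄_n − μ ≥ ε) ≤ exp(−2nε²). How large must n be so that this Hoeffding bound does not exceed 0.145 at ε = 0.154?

Require exp(−2nε²) ≤ 0.145, i.e. 2nε² ≥ ln(1/0.145) = 1.931022.
So n ≥ 1.931022 / (2·0.154²) = 40.711.
The smallest integer n is 41.

41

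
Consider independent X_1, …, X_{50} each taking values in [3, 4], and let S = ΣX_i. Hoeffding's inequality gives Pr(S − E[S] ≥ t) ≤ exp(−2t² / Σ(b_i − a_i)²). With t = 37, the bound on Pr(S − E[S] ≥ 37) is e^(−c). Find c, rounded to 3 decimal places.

Σ(b_i − a_i)² = 50·(1)² = 50.
c = 2t²/50 = 2·37²/50 = 54.7600.

54.760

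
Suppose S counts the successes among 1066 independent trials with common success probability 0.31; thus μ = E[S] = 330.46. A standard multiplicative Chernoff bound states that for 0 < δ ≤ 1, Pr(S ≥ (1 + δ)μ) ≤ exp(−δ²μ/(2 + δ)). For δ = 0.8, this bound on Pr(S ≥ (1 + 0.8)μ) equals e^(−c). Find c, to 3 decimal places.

c = δ²μ/(2 + δ) = 0.8²·330.46/(2 + 0.8) = 75.5337.

75.534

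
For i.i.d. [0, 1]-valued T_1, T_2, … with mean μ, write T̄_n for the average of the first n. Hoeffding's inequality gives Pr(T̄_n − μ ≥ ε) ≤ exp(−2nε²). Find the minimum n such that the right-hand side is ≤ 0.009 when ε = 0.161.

Require exp(−2nε²) ≤ 0.009, i.e. 2nε² ≥ ln(1/0.009) = 4.710531.
So n ≥ 4.710531 / (2·0.161²) = 90.863.
The smallest integer n is 91.

91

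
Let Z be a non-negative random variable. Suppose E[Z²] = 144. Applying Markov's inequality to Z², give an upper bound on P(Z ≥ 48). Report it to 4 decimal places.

0.0625

Since Z ≥ 0, the event {Z ≥ 48} is the same as {Z² ≥ 2304}.
Markov's inequality applied to Z² gives P(Z² ≥ 2304) ≤ E[Z²]/2304 = 144/2304 = 0.0625.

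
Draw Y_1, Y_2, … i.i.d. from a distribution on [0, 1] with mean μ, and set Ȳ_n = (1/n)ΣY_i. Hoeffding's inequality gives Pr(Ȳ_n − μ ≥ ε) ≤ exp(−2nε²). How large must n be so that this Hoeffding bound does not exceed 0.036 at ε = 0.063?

Require exp(−2nε²) ≤ 0.036, i.e. 2nε² ≥ ln(1/0.036) = 3.324236.
So n ≥ 3.324236 / (2·0.063²) = 418.775.
The smallest integer n is 419.

419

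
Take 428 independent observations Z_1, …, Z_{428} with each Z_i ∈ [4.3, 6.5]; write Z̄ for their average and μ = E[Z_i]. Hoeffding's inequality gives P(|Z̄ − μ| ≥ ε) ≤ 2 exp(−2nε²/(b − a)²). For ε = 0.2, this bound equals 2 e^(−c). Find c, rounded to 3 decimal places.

7.074

c = 2nε²/(b − a)² = 2·428·0.2² / 2.2² = 7.0744.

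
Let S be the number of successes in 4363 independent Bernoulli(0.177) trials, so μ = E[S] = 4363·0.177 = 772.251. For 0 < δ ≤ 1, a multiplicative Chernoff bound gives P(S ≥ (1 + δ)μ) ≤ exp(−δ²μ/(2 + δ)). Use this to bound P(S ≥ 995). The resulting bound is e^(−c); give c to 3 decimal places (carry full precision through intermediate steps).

28.076

Write 995 = (1 + δ)μ, so δ = 995/772.251 − 1 = 0.2884412…
Then the exponent is δ²μ/(2 + δ) = (995 − μ)² / (μ·(2 + δ)) = 28.075874.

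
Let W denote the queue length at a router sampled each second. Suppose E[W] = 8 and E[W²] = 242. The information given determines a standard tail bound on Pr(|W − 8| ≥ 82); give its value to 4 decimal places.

The first two moments determine the variance, so Chebyshev's inequality is the sharpest standard bound available.
Var(W) = E[W²] − (E[W])² = 242 − 64 = 178.
Chebyshev's inequality: Pr(|W − μ| ≥ t) ≤ Var(W)/t² = 178/6724 = 0.0265.

0.0265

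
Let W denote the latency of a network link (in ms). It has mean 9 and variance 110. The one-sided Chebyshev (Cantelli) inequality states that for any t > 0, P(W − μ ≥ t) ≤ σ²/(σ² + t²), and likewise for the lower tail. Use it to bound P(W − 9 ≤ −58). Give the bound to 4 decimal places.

Here σ² = 110 and t = 58, so σ² + t² = 3474.
Cantelli's bound: 110/3474 = 0.0317.

0.0317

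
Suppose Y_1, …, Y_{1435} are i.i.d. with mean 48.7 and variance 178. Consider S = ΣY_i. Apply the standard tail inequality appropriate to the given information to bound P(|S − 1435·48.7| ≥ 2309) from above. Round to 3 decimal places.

With mean and variance of each term known, Chebyshev's inequality bounds the deviation of the sum (or sample mean).
Var(S) = n·Var(Y_i) = 1435·178 = 255430.
Chebyshev: P(|S − 1435·48.7| ≥ 2309) ≤ Var(S)/2309² = 255430/5331481 = 0.0479.

0.048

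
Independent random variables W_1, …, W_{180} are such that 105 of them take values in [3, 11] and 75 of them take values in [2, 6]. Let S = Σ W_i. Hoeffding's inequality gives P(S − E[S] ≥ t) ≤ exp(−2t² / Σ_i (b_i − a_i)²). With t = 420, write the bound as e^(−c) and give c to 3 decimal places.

44.545

Σ(b_i − a_i)² = 105·8² + 75·4² = 7920.
c = 2t² / 7920 = 2·420² / 7920 = 44.5455.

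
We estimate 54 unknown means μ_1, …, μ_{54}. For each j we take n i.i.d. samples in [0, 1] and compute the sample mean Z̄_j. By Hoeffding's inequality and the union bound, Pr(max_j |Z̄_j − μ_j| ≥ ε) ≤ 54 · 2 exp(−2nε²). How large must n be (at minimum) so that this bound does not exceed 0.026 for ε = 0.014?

21255

Need 2·54·exp(−2nε²) ≤ 0.026, i.e. exp(−2nε²) ≤ 0.026/108.
So 2nε² ≥ ln(108/0.026) = 8.331790.
Hence n ≥ 8.331790/(2·0.014²) = 21254.566.
The smallest integer n is 21255.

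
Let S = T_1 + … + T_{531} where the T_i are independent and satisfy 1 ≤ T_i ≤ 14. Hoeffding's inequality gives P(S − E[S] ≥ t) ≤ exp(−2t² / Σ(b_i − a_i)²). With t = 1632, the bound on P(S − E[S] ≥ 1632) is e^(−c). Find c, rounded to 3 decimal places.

59.359

Σ(b_i − a_i)² = 531·(13)² = 89739.
c = 2t²/89739 = 2·1632²/89739 = 59.3593.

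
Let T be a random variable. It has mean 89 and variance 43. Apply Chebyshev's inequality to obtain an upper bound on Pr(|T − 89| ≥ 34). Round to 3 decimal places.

Chebyshev: Pr(|T − μ| ≥ t) ≤ Var(T)/t².
Bound = 43 / 1156 = 0.0372.

0.037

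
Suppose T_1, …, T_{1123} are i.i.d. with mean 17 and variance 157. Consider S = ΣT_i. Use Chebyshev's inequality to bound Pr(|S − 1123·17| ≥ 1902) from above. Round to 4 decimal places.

Var(S) = n·Var(T_i) = 1123·157 = 176311.
Chebyshev: Pr(|S − 1123·17| ≥ 1902) ≤ Var(S)/1902² = 176311/3617604 = 0.0487.

0.0487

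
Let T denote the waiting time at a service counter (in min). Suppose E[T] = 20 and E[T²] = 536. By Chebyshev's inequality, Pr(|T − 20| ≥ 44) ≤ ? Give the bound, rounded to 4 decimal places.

Var(T) = E[T²] − (E[T])² = 536 − 400 = 136.
Chebyshev's inequality: Pr(|T − μ| ≥ t) ≤ Var(T)/t² = 136/1936 = 0.0702.

0.0702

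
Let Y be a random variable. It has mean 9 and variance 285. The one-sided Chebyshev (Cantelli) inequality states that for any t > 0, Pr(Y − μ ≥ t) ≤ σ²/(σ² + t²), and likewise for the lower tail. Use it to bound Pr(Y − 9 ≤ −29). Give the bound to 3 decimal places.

Here σ² = 285 and t = 29, so σ² + t² = 1126.
Cantelli's bound: 285/1126 = 0.2531.

0.253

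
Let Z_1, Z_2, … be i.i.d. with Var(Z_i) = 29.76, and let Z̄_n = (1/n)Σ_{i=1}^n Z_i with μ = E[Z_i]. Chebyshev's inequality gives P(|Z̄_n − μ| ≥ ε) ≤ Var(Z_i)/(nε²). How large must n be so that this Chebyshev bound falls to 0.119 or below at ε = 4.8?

Require 29.76/(n·4.8²) ≤ 0.119, i.e. n ≥ 29.76/(0.119·4.8²) = 10.854.
The smallest integer n is 11.

11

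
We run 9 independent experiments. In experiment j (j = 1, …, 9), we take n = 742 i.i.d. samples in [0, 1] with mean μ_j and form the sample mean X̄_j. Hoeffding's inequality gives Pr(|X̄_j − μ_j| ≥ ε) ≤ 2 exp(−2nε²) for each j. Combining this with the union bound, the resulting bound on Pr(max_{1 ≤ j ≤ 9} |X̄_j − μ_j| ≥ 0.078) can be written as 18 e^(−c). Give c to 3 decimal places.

9.029

Union bound over the 9 events: Pr(max_{1 ≤ j ≤ 9} |X̄_j − μ_j| ≥ 0.078) ≤ 9·2·exp(−2nε²) = 18 exp(−2·742·0.078²).
So c = 2·742·0.078² = 9.0287.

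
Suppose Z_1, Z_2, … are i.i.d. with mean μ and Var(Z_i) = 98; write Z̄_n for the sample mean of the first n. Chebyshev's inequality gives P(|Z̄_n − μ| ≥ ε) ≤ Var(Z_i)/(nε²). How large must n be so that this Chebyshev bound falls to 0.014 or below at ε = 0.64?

Require 98/(n·0.64²) ≤ 0.014, i.e. n ≥ 98/(0.014·0.64²) = 17089.844.
The smallest integer n is 17090.

17090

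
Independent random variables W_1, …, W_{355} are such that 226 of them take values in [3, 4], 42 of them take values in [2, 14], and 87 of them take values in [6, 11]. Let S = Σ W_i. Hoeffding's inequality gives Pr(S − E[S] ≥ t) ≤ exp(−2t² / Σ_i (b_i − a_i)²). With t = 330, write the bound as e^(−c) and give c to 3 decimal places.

Σ(b_i − a_i)² = 226·1² + 42·12² + 87·5² = 8449.
c = 2t² / 8449 = 2·330² / 8449 = 25.7782.

25.778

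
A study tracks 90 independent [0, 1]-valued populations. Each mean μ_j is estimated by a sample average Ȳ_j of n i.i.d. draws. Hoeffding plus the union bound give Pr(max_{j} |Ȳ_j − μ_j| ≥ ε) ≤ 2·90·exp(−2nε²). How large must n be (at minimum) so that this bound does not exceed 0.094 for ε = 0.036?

Need 2·90·exp(−2nε²) ≤ 0.094, i.e. exp(−2nε²) ≤ 0.094/180.
So 2nε² ≥ ln(180/0.094) = 7.557417.
Hence n ≥ 7.557417/(2·0.036²) = 2915.670.
The smallest integer n is 2916.

2916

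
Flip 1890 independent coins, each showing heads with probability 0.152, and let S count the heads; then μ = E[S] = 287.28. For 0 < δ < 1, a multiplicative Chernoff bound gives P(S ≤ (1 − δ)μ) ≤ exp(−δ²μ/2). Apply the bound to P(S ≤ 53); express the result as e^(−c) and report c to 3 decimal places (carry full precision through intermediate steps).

95.529

Write 53 = (1 − δ)μ, so δ = 1 − 53/287.28 = 0.815511…
Then the exponent is δ²μ/2 = (μ − 53)²/(2μ) = 95.528959.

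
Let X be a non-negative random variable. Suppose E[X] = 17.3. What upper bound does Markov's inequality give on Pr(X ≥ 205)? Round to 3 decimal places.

0.084

Markov's inequality: for a non-negative random variable, Pr(X ≥ a) ≤ E[X]/a.
Here E[X] = 17.3 and a = 205, so the bound is 17.3/205 = 0.0844.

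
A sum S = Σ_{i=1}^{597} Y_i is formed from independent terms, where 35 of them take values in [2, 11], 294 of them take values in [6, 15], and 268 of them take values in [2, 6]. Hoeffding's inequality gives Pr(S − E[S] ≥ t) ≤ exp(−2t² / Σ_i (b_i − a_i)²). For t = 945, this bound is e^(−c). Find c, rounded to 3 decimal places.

57.732

Σ(b_i − a_i)² = 35·9² + 294·9² + 268·4² = 30937.
c = 2t² / 30937 = 2·945² / 30937 = 57.7318.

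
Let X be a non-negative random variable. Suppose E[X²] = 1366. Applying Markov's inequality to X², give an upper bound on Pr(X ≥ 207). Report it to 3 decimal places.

0.032

Since X ≥ 0, the event {X ≥ 207} is the same as {X² ≥ 42849}.
Markov's inequality applied to X² gives Pr(X² ≥ 42849) ≤ E[X²]/42849 = 1366/42849 = 0.0319.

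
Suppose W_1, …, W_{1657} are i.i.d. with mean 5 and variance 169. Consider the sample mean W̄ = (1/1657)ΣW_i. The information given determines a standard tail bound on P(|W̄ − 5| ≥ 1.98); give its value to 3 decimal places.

With mean and variance of each term known, Chebyshev's inequality bounds the deviation of the sum (or sample mean).
Var(W̄) = Var(W_i)/n = 169/1657 = 0.10199.
Chebyshev: P(|W̄ − 5| ≥ 1.98) ≤ Var(W̄)/(1.98)² = 169/(1657·1.98²) = 0.0260.

0.026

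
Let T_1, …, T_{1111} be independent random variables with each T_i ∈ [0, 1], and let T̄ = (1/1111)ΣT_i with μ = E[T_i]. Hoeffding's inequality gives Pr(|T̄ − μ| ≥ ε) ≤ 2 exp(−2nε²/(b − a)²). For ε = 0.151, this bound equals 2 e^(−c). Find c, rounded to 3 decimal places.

c = 2nε²/(b − a)² = 2·1111·0.151² / 1² = 50.6638.

50.664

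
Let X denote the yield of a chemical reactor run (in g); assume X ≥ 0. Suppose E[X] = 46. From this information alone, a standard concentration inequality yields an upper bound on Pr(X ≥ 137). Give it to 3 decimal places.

Only the mean of a non-negative variable is known, so Markov's inequality is the applicable tail bound.
Markov's inequality: for a non-negative random variable, Pr(X ≥ a) ≤ E[X]/a.
Here E[X] = 46 and a = 137, so the bound is 46/137 = 0.3358.

0.336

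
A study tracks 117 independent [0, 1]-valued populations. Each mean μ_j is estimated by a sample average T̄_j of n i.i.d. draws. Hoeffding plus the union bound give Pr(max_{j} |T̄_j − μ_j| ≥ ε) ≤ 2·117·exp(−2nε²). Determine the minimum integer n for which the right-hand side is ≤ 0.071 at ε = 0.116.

301

Need 2·117·exp(−2nε²) ≤ 0.071, i.e. exp(−2nε²) ≤ 0.071/234.
So 2nε² ≥ ln(234/0.071) = 8.100397.
Hence n ≥ 8.100397/(2·0.116²) = 300.996.
The smallest integer n is 301.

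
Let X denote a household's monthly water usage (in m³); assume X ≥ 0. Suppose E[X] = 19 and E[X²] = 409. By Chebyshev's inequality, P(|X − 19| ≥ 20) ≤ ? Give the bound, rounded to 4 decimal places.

Var(X) = E[X²] − (E[X])² = 409 − 361 = 48.
Chebyshev's inequality: P(|X − μ| ≥ t) ≤ Var(X)/t² = 48/400 = 0.1200.

0.1200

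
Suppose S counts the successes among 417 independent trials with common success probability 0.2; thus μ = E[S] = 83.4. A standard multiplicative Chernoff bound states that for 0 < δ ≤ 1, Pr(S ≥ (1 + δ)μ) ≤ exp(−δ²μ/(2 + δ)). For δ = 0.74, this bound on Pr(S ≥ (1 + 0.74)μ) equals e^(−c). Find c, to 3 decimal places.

c = δ²μ/(2 + δ) = 0.74²·83.4/(2 + 0.74) = 16.6678.

16.668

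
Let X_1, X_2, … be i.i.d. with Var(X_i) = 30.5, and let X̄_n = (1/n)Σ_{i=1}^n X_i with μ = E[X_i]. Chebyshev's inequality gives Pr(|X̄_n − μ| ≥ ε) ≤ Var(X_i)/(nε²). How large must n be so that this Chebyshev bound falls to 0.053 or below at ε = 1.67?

207

Require 30.5/(n·1.67²) ≤ 0.053, i.e. n ≥ 30.5/(0.053·1.67²) = 206.344.
The smallest integer n is 207.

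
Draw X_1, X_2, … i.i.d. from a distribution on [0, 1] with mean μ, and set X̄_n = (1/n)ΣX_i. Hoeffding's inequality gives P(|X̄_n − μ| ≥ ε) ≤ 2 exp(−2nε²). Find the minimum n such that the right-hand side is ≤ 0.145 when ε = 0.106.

117

Require 2·exp(−2nε²) ≤ 0.145, i.e. 2nε² ≥ ln(2/0.145) = 2.624169.
So n ≥ 2.624169 / (2·0.106²) = 116.775.
The smallest integer n is 117.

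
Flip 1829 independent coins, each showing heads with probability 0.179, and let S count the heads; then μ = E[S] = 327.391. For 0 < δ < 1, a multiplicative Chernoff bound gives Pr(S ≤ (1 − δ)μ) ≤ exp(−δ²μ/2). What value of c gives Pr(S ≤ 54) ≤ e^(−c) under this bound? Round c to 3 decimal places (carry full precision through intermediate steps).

114.149

Write 54 = (1 − δ)μ, so δ = 1 − 54/327.391 = 0.8350596…
Then the exponent is δ²μ/2 = (μ − 54)²/(2μ) = 114.148891.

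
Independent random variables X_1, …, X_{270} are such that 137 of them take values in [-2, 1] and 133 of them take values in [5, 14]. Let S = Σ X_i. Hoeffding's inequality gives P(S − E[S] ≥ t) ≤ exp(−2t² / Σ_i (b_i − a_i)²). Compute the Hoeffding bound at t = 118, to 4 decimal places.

0.0983

Σ(b_i − a_i)² = 137·3² + 133·9² = 12006.
Exponent = 2·118² / 12006 = 2.31951.
Bound = exp(−2.31951) = 0.09832.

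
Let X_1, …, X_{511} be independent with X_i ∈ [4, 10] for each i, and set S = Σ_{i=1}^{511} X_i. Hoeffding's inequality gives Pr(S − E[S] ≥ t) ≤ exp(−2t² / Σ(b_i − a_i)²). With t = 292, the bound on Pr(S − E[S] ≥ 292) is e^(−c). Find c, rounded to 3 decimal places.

9.270

Σ(b_i − a_i)² = 511·(6)² = 18396.
c = 2t²/18396 = 2·292²/18396 = 9.2698.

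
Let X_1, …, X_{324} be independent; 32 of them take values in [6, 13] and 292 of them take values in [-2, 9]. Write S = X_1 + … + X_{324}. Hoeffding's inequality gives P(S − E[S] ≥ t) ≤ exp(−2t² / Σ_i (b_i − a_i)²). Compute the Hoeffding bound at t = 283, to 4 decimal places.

0.0130

Σ(b_i − a_i)² = 32·7² + 292·11² = 36900.
Exponent = 2·283² / 36900 = 4.34087.
Bound = exp(−4.34087) = 0.01303.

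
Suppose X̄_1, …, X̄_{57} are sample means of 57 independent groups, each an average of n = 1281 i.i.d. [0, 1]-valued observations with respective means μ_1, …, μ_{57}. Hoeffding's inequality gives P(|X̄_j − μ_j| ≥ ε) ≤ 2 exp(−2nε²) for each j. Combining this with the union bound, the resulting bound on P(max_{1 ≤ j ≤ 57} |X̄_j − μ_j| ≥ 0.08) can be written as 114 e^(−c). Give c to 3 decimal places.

16.397

Union bound over the 57 events: P(max_{1 ≤ j ≤ 57} |X̄_j − μ_j| ≥ 0.08) ≤ 57·2·exp(−2nε²) = 114 exp(−2·1281·0.08²).
So c = 2·1281·0.08² = 16.3968.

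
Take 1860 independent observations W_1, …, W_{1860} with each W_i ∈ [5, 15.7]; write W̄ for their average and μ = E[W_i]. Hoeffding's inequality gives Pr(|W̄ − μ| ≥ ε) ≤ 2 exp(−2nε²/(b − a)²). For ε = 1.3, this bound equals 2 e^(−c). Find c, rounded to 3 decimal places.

c = 2nε²/(b − a)² = 2·1860·1.3² / 10.7² = 54.9113.

54.911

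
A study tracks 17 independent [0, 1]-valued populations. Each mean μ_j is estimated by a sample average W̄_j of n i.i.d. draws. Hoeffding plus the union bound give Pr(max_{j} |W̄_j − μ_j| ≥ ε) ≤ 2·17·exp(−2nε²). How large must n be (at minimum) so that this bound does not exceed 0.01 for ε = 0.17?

141

Need 2·17·exp(−2nε²) ≤ 0.01, i.e. exp(−2nε²) ≤ 0.01/34.
So 2nε² ≥ ln(34/0.01) = 8.131531.
Hence n ≥ 8.131531/(2·0.17²) = 140.684.
The smallest integer n is 141.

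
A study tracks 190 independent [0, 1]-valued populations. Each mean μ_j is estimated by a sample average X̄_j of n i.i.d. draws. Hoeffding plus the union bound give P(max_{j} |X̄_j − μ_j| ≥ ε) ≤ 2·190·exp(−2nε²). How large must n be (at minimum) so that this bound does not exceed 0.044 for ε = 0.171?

Need 2·190·exp(−2nε²) ≤ 0.044, i.e. exp(−2nε²) ≤ 0.044/380.
So 2nε² ≥ ln(380/0.044) = 9.063737.
Hence n ≥ 9.063737/(2·0.171²) = 154.983.
The smallest integer n is 155.

155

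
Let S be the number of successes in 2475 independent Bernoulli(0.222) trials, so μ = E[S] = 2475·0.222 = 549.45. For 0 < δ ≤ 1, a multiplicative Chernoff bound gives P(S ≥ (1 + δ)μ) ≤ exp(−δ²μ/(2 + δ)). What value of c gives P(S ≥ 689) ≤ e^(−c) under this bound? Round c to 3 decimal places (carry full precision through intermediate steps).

15.725

Write 689 = (1 + δ)μ, so δ = 689/549.45 − 1 = 0.2539813…
Then the exponent is δ²μ/(2 + δ) = (689 − μ)² / (μ·(2 + δ)) = 15.724658.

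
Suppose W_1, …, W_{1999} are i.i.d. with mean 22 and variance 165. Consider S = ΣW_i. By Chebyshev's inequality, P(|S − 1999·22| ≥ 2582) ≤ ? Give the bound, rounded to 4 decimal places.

0.0495

Var(S) = n·Var(W_i) = 1999·165 = 329835.
Chebyshev: P(|S − 1999·22| ≥ 2582) ≤ Var(S)/2582² = 329835/6666724 = 0.0495.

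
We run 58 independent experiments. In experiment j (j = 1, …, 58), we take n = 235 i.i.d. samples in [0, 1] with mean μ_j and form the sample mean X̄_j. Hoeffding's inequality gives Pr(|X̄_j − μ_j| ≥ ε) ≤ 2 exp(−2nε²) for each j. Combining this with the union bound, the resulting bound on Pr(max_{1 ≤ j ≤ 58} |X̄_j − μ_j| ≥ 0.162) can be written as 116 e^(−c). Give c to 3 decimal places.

Union bound over the 58 events: Pr(max_{1 ≤ j ≤ 58} |X̄_j − μ_j| ≥ 0.162) ≤ 58·2·exp(−2nε²) = 116 exp(−2·235·0.162²).
So c = 2·235·0.162² = 12.3347.

12.335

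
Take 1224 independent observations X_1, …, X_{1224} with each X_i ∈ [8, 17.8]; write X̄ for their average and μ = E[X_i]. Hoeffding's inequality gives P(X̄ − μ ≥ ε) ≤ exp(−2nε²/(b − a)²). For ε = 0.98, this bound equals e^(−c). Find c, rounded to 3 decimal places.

24.480

c = 2nε²/(b − a)² = 2·1224·0.98² / 9.8² = 24.4800.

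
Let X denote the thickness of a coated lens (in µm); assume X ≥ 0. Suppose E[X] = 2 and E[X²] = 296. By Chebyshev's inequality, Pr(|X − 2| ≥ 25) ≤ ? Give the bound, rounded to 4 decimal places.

Var(X) = E[X²] − (E[X])² = 296 − 4 = 292.
Chebyshev's inequality: Pr(|X − μ| ≥ t) ≤ Var(X)/t² = 292/625 = 0.4672.

0.4672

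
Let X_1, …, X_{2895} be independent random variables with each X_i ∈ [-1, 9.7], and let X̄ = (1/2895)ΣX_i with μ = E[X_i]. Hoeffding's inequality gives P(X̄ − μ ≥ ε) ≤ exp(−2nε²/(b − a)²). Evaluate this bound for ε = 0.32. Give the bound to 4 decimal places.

0.0056

Exponent: 2nε²/(b − a)² = 2·2895·0.32² / 10.7² = 5.17858.
Bound = exp(−5.17858) = 0.00564.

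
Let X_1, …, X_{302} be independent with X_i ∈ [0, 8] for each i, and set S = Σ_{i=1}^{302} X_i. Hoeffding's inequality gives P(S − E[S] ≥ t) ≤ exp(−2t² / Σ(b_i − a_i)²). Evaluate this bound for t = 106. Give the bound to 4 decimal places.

Σ(b_i − a_i)² = 302·(8)² = 19328.
Exponent = 2·106²/19328 = 1.1627.
Bound = exp(−1.1627) = 0.31265.

0.3127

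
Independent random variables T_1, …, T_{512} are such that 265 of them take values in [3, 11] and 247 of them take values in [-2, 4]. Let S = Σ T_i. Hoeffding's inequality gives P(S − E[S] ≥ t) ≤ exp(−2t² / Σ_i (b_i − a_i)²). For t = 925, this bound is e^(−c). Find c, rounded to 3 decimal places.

Σ(b_i − a_i)² = 265·8² + 247·6² = 25852.
c = 2t² / 25852 = 2·925² / 25852 = 66.1941.

66.194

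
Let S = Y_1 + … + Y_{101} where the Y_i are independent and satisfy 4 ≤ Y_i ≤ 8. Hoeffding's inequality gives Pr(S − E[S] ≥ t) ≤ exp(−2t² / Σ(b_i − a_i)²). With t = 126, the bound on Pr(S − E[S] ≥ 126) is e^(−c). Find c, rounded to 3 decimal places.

19.649

Σ(b_i − a_i)² = 101·(4)² = 1616.
c = 2t²/1616 = 2·126²/1616 = 19.6485.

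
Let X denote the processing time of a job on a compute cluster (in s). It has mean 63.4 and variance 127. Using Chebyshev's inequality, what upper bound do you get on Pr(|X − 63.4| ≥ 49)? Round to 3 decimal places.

Chebyshev: Pr(|X − μ| ≥ t) ≤ Var(X)/t².
Bound = 127 / 2401 = 0.0529.

0.053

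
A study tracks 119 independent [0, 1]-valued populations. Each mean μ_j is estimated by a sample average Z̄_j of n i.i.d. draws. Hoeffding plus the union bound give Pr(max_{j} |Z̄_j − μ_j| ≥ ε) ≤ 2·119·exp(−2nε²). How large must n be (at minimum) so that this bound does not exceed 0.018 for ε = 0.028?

6053

Need 2·119·exp(−2nε²) ≤ 0.018, i.e. exp(−2nε²) ≤ 0.018/238.
So 2nε² ≥ ln(238/0.018) = 9.489654.
Hence n ≥ 9.489654/(2·0.028²) = 6052.075.
The smallest integer n is 6053.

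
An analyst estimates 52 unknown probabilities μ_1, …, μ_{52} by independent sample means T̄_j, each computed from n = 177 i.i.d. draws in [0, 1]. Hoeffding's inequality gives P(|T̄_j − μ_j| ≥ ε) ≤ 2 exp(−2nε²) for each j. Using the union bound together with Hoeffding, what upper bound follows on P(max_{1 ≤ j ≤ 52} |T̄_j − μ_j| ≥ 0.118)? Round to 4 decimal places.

Per-experiment Hoeffding bound: 2·exp(−2·177·0.118²) = 2·exp(−4.92910) = 0.014466.
Union bound over 52 events: 52·0.014466 = 0.75224.

0.7522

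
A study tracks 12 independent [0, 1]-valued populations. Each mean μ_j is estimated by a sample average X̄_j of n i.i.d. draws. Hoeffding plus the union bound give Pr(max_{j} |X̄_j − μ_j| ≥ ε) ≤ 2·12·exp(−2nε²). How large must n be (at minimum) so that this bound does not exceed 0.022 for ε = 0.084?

Need 2·12·exp(−2nε²) ≤ 0.022, i.e. exp(−2nε²) ≤ 0.022/24.
So 2nε² ≥ ln(24/0.022) = 6.994767.
Hence n ≥ 6.994767/(2·0.084²) = 495.661.
The smallest integer n is 496.

496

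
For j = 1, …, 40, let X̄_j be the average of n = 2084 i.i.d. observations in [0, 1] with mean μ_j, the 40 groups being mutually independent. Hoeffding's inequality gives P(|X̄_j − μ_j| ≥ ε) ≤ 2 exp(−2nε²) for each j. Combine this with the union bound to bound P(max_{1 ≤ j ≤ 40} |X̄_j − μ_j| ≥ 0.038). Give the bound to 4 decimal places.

Per-experiment Hoeffding bound: 2·exp(−2·2084·0.038²) = 2·exp(−6.01859) = 0.0048662.
Union bound over 40 events: 40·0.0048662 = 0.19465.

0.1946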